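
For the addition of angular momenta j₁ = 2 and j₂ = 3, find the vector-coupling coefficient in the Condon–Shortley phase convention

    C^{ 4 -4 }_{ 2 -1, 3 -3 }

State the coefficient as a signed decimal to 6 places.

+√(3/5) ≈ +0.774597

√[9·1!3!5!/10! · 1!3!0!6!0!8!] = √(311040)
  +(−1)^0/∏(0,1,3,0,0,5)! = 1/720  (running 1/720)
⟨..|..⟩ = √(311040)·(1/720) = +0.774597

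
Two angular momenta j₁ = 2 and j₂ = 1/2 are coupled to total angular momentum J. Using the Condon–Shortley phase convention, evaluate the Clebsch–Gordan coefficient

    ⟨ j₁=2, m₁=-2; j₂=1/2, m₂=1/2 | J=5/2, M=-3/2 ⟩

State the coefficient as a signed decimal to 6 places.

+√(1/5) ≈ +0.447214

√[6·0!4!1!/6! · 0!4!1!0!1!4!] = √(576/5)
  +(−1)^0/∏(0,0,4,1,0,0)! = 1/24  (running 1/24)
⟨..|..⟩ = √(576/5)·(1/24) = +0.447214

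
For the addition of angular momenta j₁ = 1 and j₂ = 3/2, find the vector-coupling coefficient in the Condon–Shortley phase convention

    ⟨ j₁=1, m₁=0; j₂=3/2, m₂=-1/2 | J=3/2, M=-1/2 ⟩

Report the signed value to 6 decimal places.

triangle: 1!*1!*2!/5! = 2/120
(j±m)!: 1!*1!*1!*2!*1!*2! = 4
prefactor² = (2J+1)*Δ*N² = 4/15
  k=0: +1/(0!*1!*1!*1!*0!*1!) = 1
  k=1: −1/(1!*0!*0!*0!*1!*2!) = -1/2
Σ = 1/2  ⇒  CG² = 4/15*1/2² = 1/15
CG = +√(1/15) = +0.258199

+0.258199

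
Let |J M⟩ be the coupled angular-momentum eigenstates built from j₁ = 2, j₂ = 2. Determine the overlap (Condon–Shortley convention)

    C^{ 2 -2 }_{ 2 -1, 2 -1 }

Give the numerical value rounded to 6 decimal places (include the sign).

-0.654654

j₁+j₂−J=2  J+j₁−j₂=2  J−j₁+j₂=2  j₁+j₂+J+1=7
(j₁±m₁, j₂±m₂, J±M) = (1,3,1,3,0,4)
P² = 48/7
sum k=1..1:
  [1] −1/4 = -1/4
S = -1/4
C² = P²·S² = 3/7 ; C = -0.654654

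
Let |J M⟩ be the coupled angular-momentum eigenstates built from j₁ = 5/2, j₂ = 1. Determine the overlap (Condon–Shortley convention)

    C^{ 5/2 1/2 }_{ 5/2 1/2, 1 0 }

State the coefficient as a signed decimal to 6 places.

triangle: 1!·4!·1!/7! = 24/5040
(j±m)!: 3!·2!·1!·1!·3!·2! = 144
prefactor² = (2J+1)·Δ·N² = 144/35
  k=0: +1/(0!·1!·2!·1!·2!·0!) = 1/4
  k=1: −1/(1!·0!·1!·0!·3!·1!) = -1/6
Σ = 1/12  ⇒  CG² = 144/35·1/12² = 1/35
CG = +√(1/35) = +0.169031

+0.169031  (= +√(1/35))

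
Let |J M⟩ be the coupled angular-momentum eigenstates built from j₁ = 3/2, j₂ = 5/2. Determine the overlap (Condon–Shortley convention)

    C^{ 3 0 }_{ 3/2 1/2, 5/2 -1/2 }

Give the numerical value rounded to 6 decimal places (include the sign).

+√(1/5) = +0.447214

j₁+j₂−J=1  J+j₁−j₂=2  J−j₁+j₂=4  j₁+j₂+J+1=8
(j₁±m₁, j₂±m₂, J±M) = (2,1,2,3,3,3)
P² = 36/5
sum k=0..1:
  [0] +1/4 = 1/4
  [1] −1/12 = -1/12
S = 1/6
C² = P²·S² = 1/5 ; C = +0.447214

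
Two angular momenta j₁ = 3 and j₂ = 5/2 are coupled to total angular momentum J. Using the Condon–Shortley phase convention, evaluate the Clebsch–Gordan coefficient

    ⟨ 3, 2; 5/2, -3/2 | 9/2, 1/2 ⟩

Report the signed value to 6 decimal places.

j₁+j₂−J=1  J+j₁−j₂=5  J−j₁+j₂=4  j₁+j₂+J+1=11
(j₁±m₁, j₂±m₂, J±M) = (5,1,1,4,5,4)
P² = 460800/77
sum k=0..1:
  [0] +1/144 = 1/144
  [1] −1/2880 = -1/2880
S = 19/2880
C² = P²·S² = 361/1386 ; C = +0.510355

+√(361/1386) = +0.510355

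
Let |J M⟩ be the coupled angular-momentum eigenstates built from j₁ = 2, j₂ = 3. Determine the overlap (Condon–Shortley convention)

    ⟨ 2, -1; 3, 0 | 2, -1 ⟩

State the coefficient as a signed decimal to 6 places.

j₁+j₂−J=3  J+j₁−j₂=1  J−j₁+j₂=3  j₁+j₂+J+1=8
(j₁±m₁, j₂±m₂, J±M) = (1,3,3,3,1,3)
P² = 81/14
sum k=2..3:
  [2] +1/4 = 1/4
  [3] −1/36 = -1/36
S = 2/9
C² = P²·S² = 2/7 ; C = +0.534522

+0.534522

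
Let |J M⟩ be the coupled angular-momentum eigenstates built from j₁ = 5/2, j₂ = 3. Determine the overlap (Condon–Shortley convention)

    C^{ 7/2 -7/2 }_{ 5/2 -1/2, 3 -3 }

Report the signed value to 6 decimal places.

+0.577350

triangle: 2!*3!*4!/10! = 288/3628800
(j±m)!: 2!*3!*0!*6!*0!*7! = 43545600
prefactor² = (2J+1)*Δ*N² = 27648
  k=0: +1/(0!*2!*3!*0!*0!*4!) = 1/288
Σ = 1/288  ⇒  CG² = 27648*1/288² = 1/3
CG = +√(1/3) = +0.577350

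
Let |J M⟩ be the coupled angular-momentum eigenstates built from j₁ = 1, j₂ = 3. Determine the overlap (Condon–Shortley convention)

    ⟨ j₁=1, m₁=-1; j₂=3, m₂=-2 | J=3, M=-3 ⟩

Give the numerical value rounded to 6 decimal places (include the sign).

√[7·1!1!5!/8! · 0!2!1!5!0!6!] = √(3600)
  +(−1)^1/∏(1,0,1,0,0,5)! = -1/120  (running -1/120)
⟨..|..⟩ = √(3600)·(-1/120) = -0.500000

−√(1/4) ≈ -0.500000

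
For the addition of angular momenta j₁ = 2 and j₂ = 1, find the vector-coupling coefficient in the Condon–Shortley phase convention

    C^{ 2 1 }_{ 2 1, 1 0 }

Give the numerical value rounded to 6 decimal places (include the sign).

+0.408248

j₁+j₂−J=1  J+j₁−j₂=3  J−j₁+j₂=1  j₁+j₂+J+1=6
(j₁±m₁, j₂±m₂, J±M) = (3,1,1,1,3,1)
P² = 3/2
sum k=0..1:
  [0] +1/2 = 1/2
  [1] −1/6 = -1/6
S = 1/3
C² = P²·S² = 1/6 ; C = +0.408248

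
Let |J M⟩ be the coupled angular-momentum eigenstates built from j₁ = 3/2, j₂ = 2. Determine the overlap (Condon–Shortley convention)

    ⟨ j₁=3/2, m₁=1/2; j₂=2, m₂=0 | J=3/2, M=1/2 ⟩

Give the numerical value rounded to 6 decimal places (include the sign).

triangle: 2!*1!*2!/6! = 4/720
(j±m)!: 2!*1!*2!*2!*2!*1! = 16
prefactor² = (2J+1)*Δ*N² = 16/45
  k=0: +1/(0!*2!*1!*2!*0!*0!) = 1/4
  k=1: −1/(1!*1!*0!*1!*1!*1!) = -1
Σ = -3/4  ⇒  CG² = 16/45*(-3/4)² = 1/5
CG = −√(1/5) = -0.447214

−√(1/5) = -0.447214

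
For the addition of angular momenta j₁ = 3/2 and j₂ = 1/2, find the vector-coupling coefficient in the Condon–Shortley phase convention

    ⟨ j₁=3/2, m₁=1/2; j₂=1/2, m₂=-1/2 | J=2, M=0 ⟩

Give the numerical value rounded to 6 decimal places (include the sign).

+√(1/2) = +0.707107

triangle: 0!×3!×1!/5! = 6/120
(j±m)!: 2!×1!×0!×1!×2!×2! = 8
prefactor² = (2J+1)×Δ×N² = 2
  k=0: +1/(0!×0!×1!×0!×2!×1!) = 1/2
Σ = 1/2  ⇒  CG² = 2×1/2² = 1/2
CG = +√(1/2) = +0.707107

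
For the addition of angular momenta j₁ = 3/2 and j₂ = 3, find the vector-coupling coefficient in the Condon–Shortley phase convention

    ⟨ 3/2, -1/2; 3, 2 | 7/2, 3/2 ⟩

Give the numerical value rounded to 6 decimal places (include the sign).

−√(3/7) ≈ -0.654654

triangle: 1!*2!*5!/9! = 240/362880
(j±m)!: 1!*2!*5!*1!*5!*2! = 57600
prefactor² = (2J+1)*Δ*N² = 6400/21
  k=0: +1/(0!*1!*2!*5!*0!*0!) = 1/240
  k=1: −1/(1!*0!*1!*4!*1!*1!) = -1/24
Σ = -3/80  ⇒  CG² = 6400/21*(-3/80)² = 3/7
CG = −√(3/7) = -0.654654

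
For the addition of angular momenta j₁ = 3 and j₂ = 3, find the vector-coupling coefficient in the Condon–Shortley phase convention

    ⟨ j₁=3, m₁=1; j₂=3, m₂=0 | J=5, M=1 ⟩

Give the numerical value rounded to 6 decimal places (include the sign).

+√(5/42) = +0.345033

triangle: 1!×5!×5!/12! = 14400/479001600
(j±m)!: 4!×2!×3!×3!×6!×4! = 29859840
prefactor² = (2J+1)×Δ×N² = 69120/7
  k=0: +1/(0!×1!×2!×3!×3!×2!) = 1/144
  k=1: −1/(1!×0!×1!×2!×4!×3!) = -1/288
Σ = 1/288  ⇒  CG² = 69120/7×1/288² = 5/42
CG = +√(5/42) = +0.345033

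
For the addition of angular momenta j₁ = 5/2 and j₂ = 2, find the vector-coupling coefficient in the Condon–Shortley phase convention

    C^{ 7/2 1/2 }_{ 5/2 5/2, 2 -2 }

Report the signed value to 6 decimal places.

+√(4/63) = +0.251976

√[8·1!4!3!/9! · 5!0!0!4!4!3!] = √(9216/7)
  +(−1)^0/∏(0,1,0,0,4,3)! = 1/144  (running 1/144)
⟨..|..⟩ = √(9216/7)·(1/144) = +0.251976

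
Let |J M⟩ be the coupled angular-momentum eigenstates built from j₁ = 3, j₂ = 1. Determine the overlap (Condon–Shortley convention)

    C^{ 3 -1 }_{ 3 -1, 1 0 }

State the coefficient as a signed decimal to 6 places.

j₁+j₂−J=1  J+j₁−j₂=5  J−j₁+j₂=1  j₁+j₂+J+1=8
(j₁±m₁, j₂±m₂, J±M) = (2,4,1,1,2,4)
P² = 48
sum k=0..1:
  [0] +1/24 = 1/24
  [1] −1/12 = -1/12
S = -1/24
C² = P²·S² = 1/12 ; C = -0.288675

−√(1/12) ≈ -0.288675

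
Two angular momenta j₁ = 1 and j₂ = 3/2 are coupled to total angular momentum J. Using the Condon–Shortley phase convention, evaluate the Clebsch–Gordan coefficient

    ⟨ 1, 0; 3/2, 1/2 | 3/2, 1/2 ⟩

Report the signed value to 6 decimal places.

√[4·1!1!2!/5! · 1!1!2!1!2!1!] = √(4/15)
  +(−1)^0/∏(0,1,1,2,0,0)! = 1/2  (running 1/2)
  +(−1)^1/∏(1,0,0,1,1,1)! = -1  (running -1/2)
⟨..|..⟩ = √(4/15)·(-1/2) = -0.258199

-0.258199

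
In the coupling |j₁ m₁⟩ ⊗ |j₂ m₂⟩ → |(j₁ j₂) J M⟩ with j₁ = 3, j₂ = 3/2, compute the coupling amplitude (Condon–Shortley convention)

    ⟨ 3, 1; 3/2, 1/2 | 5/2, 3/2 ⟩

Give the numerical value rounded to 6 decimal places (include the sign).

triangle: 2!×4!×1!/8! = 48/40320
(j±m)!: 4!×2!×2!×1!×4!×1! = 2304
prefactor² = (2J+1)×Δ×N² = 576/35
  k=1: −1/(1!×1!×1!×1!×3!×0!) = -1/6
  k=2: +1/(2!×0!×0!×0!×4!×1!) = 1/48
Σ = -7/48  ⇒  CG² = 576/35×(-7/48)² = 7/20
CG = −√(7/20) = -0.591608

-0.591608  (= −√(7/20))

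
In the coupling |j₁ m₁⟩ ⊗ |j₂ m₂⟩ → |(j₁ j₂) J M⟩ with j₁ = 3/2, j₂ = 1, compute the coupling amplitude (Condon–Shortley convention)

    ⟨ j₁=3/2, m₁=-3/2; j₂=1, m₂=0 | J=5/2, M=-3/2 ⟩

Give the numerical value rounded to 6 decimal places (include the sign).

+0.632456

triangle: 0!*3!*2!/6! = 12/720
(j±m)!: 0!*3!*1!*1!*1!*4! = 144
prefactor² = (2J+1)*Δ*N² = 72/5
  k=0: +1/(0!*0!*3!*1!*0!*1!) = 1/6
Σ = 1/6  ⇒  CG² = 72/5*1/6² = 2/5
CG = +√(2/5) = +0.632456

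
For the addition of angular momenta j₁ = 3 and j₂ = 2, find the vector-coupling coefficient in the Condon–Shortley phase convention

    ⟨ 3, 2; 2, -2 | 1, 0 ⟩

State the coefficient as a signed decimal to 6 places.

+0.377964  (= +√(1/7))

triangle: 4!·2!·0!/7! = 48/5040
(j±m)!: 5!·1!·0!·4!·1!·1! = 2880
prefactor² = (2J+1)·Δ·N² = 576/7
  k=0: +1/(0!·4!·1!·0!·1!·0!) = 1/24
Σ = 1/24  ⇒  CG² = 576/7·1/24² = 1/7
CG = +√(1/7) = +0.377964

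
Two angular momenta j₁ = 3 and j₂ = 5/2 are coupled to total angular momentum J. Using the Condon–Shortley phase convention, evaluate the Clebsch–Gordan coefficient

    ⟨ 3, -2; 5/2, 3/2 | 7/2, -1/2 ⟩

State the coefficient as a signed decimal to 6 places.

+√(20/63) = +0.563436

√[8·2!4!3!/10! · 1!5!4!1!3!4!] = √(9216/35)
  +(−1)^1/∏(1,1,4,3,0,0)! = -1/144  (running -1/144)
  +(−1)^2/∏(2,0,3,2,1,1)! = 1/24  (running 5/144)
⟨..|..⟩ = √(9216/35)·(5/144) = +0.563436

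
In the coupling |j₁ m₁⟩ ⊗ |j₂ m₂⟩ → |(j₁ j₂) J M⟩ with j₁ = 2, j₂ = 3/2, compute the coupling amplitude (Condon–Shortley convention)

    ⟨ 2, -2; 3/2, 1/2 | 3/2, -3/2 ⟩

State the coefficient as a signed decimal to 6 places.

+√(2/5) = +0.632456

triangle: 2!·2!·1!/6! = 4/720
(j±m)!: 0!·4!·2!·1!·0!·3! = 288
prefactor² = (2J+1)·Δ·N² = 32/5
  k=2: +1/(2!·0!·2!·0!·0!·1!) = 1/4
Σ = 1/4  ⇒  CG² = 32/5·1/4² = 2/5
CG = +√(2/5) = +0.632456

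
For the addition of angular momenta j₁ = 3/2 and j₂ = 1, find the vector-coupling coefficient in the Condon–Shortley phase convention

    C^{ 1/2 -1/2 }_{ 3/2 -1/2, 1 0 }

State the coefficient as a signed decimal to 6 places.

-0.577350  (= −√(1/3))

√[2·2!1!0!/4! · 1!2!1!1!0!1!] = √(1/3)
  +(−1)^1/∏(1,1,1,0,0,0)! = -1  (running -1)
⟨..|..⟩ = √(1/3)·(-1) = -0.577350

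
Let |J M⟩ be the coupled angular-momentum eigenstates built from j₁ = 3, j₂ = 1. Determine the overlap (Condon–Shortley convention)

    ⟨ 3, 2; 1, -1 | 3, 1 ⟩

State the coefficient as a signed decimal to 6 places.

+√(5/12) ≈ +0.645497

triangle: 1!*5!*1!/8! = 120/40320
(j±m)!: 5!*1!*0!*2!*4!*2! = 11520
prefactor² = (2J+1)*Δ*N² = 240
  k=0: +1/(0!*1!*1!*0!*4!*1!) = 1/24
Σ = 1/24  ⇒  CG² = 240*1/24² = 5/12
CG = +√(5/12) = +0.645497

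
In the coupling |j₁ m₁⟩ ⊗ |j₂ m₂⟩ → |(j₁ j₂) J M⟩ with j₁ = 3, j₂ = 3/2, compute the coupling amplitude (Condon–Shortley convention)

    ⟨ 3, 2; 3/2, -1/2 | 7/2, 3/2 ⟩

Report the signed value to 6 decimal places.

√[8·1!5!2!/9! · 5!1!1!2!5!2!] = √(6400/21)
  +(−1)^0/∏(0,1,1,1,4,1)! = 1/24  (running 1/24)
  +(−1)^1/∏(1,0,0,0,5,2)! = -1/240  (running 3/80)
⟨..|..⟩ = √(6400/21)·(3/80) = +0.654654

+0.654654  (= +√(3/7))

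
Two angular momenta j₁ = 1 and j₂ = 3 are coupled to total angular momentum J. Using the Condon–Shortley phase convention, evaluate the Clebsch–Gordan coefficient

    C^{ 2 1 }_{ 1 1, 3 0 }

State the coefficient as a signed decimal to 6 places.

j₁+j₂−J=2  J+j₁−j₂=0  J−j₁+j₂=4  j₁+j₂+J+1=7
(j₁±m₁, j₂±m₂, J±M) = (2,0,3,3,3,1)
P² = 144/7
sum k=0..0:
  [0] +1/12 = 1/12
S = 1/12
C² = P²·S² = 1/7 ; C = +0.377964

+√(1/7) ≈ +0.377964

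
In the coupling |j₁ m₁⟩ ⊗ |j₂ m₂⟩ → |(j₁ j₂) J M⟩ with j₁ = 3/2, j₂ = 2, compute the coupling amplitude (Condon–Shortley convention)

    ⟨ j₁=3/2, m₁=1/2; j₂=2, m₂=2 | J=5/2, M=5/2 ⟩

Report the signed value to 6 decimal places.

−√(4/7) ≈ -0.755929

j₁+j₂−J=1  J+j₁−j₂=2  J−j₁+j₂=3  j₁+j₂+J+1=7
(j₁±m₁, j₂±m₂, J±M) = (2,1,4,0,5,0)
P² = 576/7
sum k=1..1:
  [1] −1/12 = -1/12
S = -1/12
C² = P²·S² = 4/7 ; C = -0.755929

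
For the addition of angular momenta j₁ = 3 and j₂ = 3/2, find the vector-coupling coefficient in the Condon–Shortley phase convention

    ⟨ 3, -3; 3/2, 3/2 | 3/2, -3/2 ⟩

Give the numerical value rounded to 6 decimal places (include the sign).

-0.755929  (= −√(4/7))

j₁+j₂−J=3  J+j₁−j₂=3  J−j₁+j₂=0  j₁+j₂+J+1=7
(j₁±m₁, j₂±m₂, J±M) = (0,6,3,0,0,3)
P² = 5184/7
sum k=3..3:
  [3] −1/36 = -1/36
S = -1/36
C² = P²·S² = 4/7 ; C = -0.755929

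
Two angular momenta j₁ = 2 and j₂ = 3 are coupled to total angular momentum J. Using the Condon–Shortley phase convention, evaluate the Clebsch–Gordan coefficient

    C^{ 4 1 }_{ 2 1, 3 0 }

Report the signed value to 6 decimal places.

triangle: 1!×3!×5!/10! = 720/3628800
(j±m)!: 3!×1!×3!×3!×5!×3! = 155520
prefactor² = (2J+1)×Δ×N² = 1944/7
  k=0: +1/(0!×1!×1!×3!×2!×2!) = 1/24
  k=1: −1/(1!×0!×0!×2!×3!×3!) = -1/72
Σ = 1/36  ⇒  CG² = 1944/7×1/36² = 3/14
CG = +√(3/14) = +0.462910

+√(3/14) = +0.462910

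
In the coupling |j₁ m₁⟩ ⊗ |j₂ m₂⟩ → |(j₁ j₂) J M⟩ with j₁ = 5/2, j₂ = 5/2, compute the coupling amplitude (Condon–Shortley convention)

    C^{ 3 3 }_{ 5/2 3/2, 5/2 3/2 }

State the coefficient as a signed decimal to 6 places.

j₁+j₂−J=2  J+j₁−j₂=3  J−j₁+j₂=3  j₁+j₂+J+1=9
(j₁±m₁, j₂±m₂, J±M) = (4,1,4,1,6,0)
P² = 576
sum k=1..1:
  [1] −1/36 = -1/36
S = -1/36
C² = P²·S² = 4/9 ; C = -0.666667

-0.666667  (= −√(4/9))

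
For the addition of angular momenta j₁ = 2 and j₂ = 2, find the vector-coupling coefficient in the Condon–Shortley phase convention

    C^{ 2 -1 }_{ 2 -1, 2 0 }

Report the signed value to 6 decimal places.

triangle: 2!·2!·2!/7! = 8/5040
(j±m)!: 1!·3!·2!·2!·1!·3! = 144
prefactor² = (2J+1)·Δ·N² = 8/7
  k=1: −1/(1!·1!·2!·1!·0!·1!) = -1/2
  k=2: +1/(2!·0!·1!·0!·1!·2!) = 1/4
Σ = -1/4  ⇒  CG² = 8/7·(-1/4)² = 1/14
CG = −√(1/14) = -0.267261

−√(1/14) = -0.267261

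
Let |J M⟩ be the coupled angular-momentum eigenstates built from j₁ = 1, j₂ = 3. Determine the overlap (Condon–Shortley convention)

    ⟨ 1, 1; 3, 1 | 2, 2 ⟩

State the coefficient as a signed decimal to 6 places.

j₁+j₂−J=2  J+j₁−j₂=0  J−j₁+j₂=4  j₁+j₂+J+1=7
(j₁±m₁, j₂±m₂, J±M) = (2,0,4,2,4,0)
P² = 768/7
sum k=0..0:
  [0] +1/48 = 1/48
S = 1/48
C² = P²·S² = 1/21 ; C = +0.218218

+√(1/21) = +0.218218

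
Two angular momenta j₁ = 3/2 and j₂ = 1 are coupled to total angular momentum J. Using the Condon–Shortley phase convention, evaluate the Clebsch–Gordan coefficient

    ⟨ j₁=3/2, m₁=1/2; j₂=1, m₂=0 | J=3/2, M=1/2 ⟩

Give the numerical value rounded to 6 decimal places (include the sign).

+√(1/15) = +0.258199

triangle: 1!*2!*1!/5! = 2/120
(j±m)!: 2!*1!*1!*1!*2!*1! = 4
prefactor² = (2J+1)*Δ*N² = 4/15
  k=0: +1/(0!*1!*1!*1!*1!*0!) = 1
  k=1: −1/(1!*0!*0!*0!*2!*1!) = -1/2
Σ = 1/2  ⇒  CG² = 4/15*1/2² = 1/15
CG = +√(1/15) = +0.258199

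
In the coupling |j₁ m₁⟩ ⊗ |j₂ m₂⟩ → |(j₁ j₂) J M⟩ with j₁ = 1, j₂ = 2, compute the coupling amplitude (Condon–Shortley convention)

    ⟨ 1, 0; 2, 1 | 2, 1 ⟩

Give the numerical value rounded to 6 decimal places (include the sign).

triangle: 1!×1!×3!/6! = 6/720
(j±m)!: 1!×1!×3!×1!×3!×1! = 36
prefactor² = (2J+1)×Δ×N² = 3/2
  k=0: +1/(0!×1!×1!×3!×0!×0!) = 1/6
  k=1: −1/(1!×0!×0!×2!×1!×1!) = -1/2
Σ = -1/3  ⇒  CG² = 3/2×(-1/3)² = 1/6
CG = −√(1/6) = -0.408248

-0.408248  (= −√(1/6))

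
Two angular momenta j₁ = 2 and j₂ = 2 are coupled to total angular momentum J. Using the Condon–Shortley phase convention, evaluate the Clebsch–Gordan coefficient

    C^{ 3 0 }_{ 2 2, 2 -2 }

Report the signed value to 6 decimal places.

+√(1/10) ≈ +0.316228

triangle: 1!·3!·3!/8! = 36/40320
(j±m)!: 4!·0!·0!·4!·3!·3! = 20736
prefactor² = (2J+1)·Δ·N² = 648/5
  k=0: +1/(0!·1!·0!·0!·3!·3!) = 1/36
Σ = 1/36  ⇒  CG² = 648/5·1/36² = 1/10
CG = +√(1/10) = +0.316228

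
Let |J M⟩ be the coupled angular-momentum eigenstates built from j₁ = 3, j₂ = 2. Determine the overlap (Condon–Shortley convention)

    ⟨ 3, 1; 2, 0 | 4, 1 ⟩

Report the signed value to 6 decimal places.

j₁+j₂−J=1  J+j₁−j₂=5  J−j₁+j₂=3  j₁+j₂+J+1=10
(j₁±m₁, j₂±m₂, J±M) = (4,2,2,2,5,3)
P² = 1728/7
sum k=0..1:
  [0] +1/24 = 1/24
  [1] −1/48 = -1/48
S = 1/48
C² = P²·S² = 3/28 ; C = +0.327327

+√(3/28) ≈ +0.327327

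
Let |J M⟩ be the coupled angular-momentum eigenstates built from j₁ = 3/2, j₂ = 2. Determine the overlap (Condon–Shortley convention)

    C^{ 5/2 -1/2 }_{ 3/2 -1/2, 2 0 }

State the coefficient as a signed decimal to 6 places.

triangle: 1!*2!*3!/7! = 12/5040
(j±m)!: 1!*2!*2!*2!*2!*3! = 96
prefactor² = (2J+1)*Δ*N² = 48/35
  k=0: +1/(0!*1!*2!*2!*0!*1!) = 1/4
  k=1: −1/(1!*0!*1!*1!*1!*2!) = -1/2
Σ = -1/4  ⇒  CG² = 48/35*(-1/4)² = 3/35
CG = −√(3/35) = -0.292770

-0.292770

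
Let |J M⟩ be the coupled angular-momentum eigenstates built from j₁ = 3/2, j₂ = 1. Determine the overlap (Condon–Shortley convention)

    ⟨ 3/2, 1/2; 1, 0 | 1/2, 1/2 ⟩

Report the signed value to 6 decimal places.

-0.577350  (= −√(1/3))

triangle: 2!*1!*0!/4! = 2/24
(j±m)!: 2!*1!*1!*1!*1!*0! = 2
prefactor² = (2J+1)*Δ*N² = 1/3
  k=1: −1/(1!*1!*0!*0!*1!*0!) = -1
Σ = -1  ⇒  CG² = 1/3*(-1)² = 1/3
CG = −√(1/3) = -0.577350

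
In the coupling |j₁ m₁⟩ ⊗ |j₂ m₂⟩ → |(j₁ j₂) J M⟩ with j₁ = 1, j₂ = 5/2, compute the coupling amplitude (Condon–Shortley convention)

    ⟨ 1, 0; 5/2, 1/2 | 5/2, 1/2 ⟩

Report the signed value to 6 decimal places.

−√(1/35) ≈ -0.169031

j₁+j₂−J=1  J+j₁−j₂=1  J−j₁+j₂=4  j₁+j₂+J+1=7
(j₁±m₁, j₂±m₂, J±M) = (1,1,3,2,3,2)
P² = 144/35
sum k=0..1:
  [0] +1/6 = 1/6
  [1] −1/4 = -1/4
S = -1/12
C² = P²·S² = 1/35 ; C = -0.169031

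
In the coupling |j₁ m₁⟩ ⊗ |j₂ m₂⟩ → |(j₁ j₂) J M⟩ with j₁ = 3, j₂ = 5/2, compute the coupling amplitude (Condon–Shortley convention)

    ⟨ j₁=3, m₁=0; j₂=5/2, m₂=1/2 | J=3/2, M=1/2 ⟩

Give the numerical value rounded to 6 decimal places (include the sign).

+0.338062

triangle: 4!*2!*1!/8! = 48/40320
(j±m)!: 3!*3!*3!*2!*2!*1! = 864
prefactor² = (2J+1)*Δ*N² = 144/35
  k=2: +1/(2!*2!*1!*1!*1!*0!) = 1/4
  k=3: −1/(3!*1!*0!*0!*2!*1!) = -1/12
Σ = 1/6  ⇒  CG² = 144/35*1/6² = 4/35
CG = +√(4/35) = +0.338062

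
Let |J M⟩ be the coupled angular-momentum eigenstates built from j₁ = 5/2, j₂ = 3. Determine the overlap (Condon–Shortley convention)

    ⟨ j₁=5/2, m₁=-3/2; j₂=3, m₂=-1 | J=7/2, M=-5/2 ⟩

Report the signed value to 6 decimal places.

-0.398410

j₁+j₂−J=2  J+j₁−j₂=3  J−j₁+j₂=4  j₁+j₂+J+1=10
(j₁±m₁, j₂±m₂, J±M) = (1,4,2,4,1,6)
P² = 18432/35
sum k=1..2:
  [1] −1/36 = -1/36
  [2] +1/96 = 1/96
S = -5/288
C² = P²·S² = 10/63 ; C = -0.398410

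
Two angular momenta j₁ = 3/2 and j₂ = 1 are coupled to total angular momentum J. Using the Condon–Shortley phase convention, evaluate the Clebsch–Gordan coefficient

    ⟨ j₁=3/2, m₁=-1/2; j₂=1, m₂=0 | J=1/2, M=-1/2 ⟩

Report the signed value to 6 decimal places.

√[2·2!1!0!/4! · 1!2!1!1!0!1!] = √(1/3)
  +(−1)^1/∏(1,1,1,0,0,0)! = -1  (running -1)
⟨..|..⟩ = √(1/3)·(-1) = -0.577350

−√(1/3) ≈ -0.577350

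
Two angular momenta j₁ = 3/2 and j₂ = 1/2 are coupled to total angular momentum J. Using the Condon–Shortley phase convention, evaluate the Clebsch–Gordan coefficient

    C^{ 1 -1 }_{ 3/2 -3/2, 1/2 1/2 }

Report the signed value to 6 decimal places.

-0.866025

√[3·1!2!0!/4! · 0!3!1!0!0!2!] = √(3)
  +(−1)^1/∏(1,0,2,0,0,0)! = -1/2  (running -1/2)
⟨..|..⟩ = √(3)·(-1/2) = -0.866025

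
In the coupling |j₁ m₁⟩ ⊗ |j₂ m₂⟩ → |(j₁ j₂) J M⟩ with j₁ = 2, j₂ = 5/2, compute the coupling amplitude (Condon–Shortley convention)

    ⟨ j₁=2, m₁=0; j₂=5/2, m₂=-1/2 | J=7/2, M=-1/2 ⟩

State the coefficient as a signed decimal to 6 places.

+√(4/105) = +0.195180

j₁+j₂−J=1  J+j₁−j₂=3  J−j₁+j₂=4  j₁+j₂+J+1=9
(j₁±m₁, j₂±m₂, J±M) = (2,2,2,3,3,4)
P² = 768/35
sum k=0..1:
  [0] +1/8 = 1/8
  [1] −1/12 = -1/12
S = 1/24
C² = P²·S² = 4/105 ; C = +0.195180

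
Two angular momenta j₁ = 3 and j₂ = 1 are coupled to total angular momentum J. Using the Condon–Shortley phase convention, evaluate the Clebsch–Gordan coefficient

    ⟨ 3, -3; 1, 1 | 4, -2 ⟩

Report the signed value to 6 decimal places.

√[9·0!6!2!/9! · 0!6!2!0!2!6!] = √(518400/7)
  +(−1)^0/∏(0,0,6,2,0,0)! = 1/1440  (running 1/1440)
⟨..|..⟩ = √(518400/7)·(1/1440) = +0.188982

+0.188982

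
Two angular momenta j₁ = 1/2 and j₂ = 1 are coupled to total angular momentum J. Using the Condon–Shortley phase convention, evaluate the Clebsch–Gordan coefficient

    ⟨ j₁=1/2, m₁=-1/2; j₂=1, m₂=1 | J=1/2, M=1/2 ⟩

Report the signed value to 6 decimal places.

-0.816497

triangle: 1!*0!*1!/3! = 1/6
(j±m)!: 0!*1!*2!*0!*1!*0! = 2
prefactor² = (2J+1)*Δ*N² = 2/3
  k=1: −1/(1!*0!*0!*1!*0!*0!) = -1
Σ = -1  ⇒  CG² = 2/3*(-1)² = 2/3
CG = −√(2/3) = -0.816497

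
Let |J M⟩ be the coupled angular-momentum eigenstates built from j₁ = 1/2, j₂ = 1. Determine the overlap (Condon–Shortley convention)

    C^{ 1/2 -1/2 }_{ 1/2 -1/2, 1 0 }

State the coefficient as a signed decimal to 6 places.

−√(1/3) ≈ -0.577350

j₁+j₂−J=1  J+j₁−j₂=0  J−j₁+j₂=1  j₁+j₂+J+1=3
(j₁±m₁, j₂±m₂, J±M) = (0,1,1,1,0,1)
P² = 1/3
sum k=1..1:
  [1] −1/1 = -1
S = -1
C² = P²·S² = 1/3 ; C = -0.577350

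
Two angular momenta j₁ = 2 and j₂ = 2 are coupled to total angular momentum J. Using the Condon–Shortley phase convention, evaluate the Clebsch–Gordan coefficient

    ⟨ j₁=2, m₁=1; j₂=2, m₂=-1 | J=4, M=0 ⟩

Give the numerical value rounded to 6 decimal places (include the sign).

+0.478091  (= +√(8/35))

triangle: 0!*4!*4!/9! = 576/362880
(j±m)!: 3!*1!*1!*3!*4!*4! = 20736
prefactor² = (2J+1)*Δ*N² = 10368/35
  k=0: +1/(0!*0!*1!*1!*3!*3!) = 1/36
Σ = 1/36  ⇒  CG² = 10368/35*1/36² = 8/35
CG = +√(8/35) = +0.478091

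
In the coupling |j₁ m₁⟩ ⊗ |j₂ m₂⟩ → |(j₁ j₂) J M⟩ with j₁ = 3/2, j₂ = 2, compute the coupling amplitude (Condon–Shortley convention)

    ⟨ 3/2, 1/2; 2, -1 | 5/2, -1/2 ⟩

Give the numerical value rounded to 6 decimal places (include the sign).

j₁+j₂−J=1  J+j₁−j₂=2  J−j₁+j₂=3  j₁+j₂+J+1=7
(j₁±m₁, j₂±m₂, J±M) = (2,1,1,3,2,3)
P² = 72/35
sum k=0..1:
  [0] +1/2 = 1/2
  [1] −1/12 = -1/12
S = 5/12
C² = P²·S² = 5/14 ; C = +0.597614

+0.597614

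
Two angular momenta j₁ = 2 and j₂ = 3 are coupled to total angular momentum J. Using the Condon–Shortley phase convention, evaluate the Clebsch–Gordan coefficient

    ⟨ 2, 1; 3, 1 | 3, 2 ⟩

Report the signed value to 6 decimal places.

−√(1/4) = -0.500000

j₁+j₂−J=2  J+j₁−j₂=2  J−j₁+j₂=4  j₁+j₂+J+1=9
(j₁±m₁, j₂±m₂, J±M) = (3,1,4,2,5,1)
P² = 64
sum k=0..1:
  [0] +1/48 = 1/48
  [1] −1/12 = -1/12
S = -1/16
C² = P²·S² = 1/4 ; C = -0.500000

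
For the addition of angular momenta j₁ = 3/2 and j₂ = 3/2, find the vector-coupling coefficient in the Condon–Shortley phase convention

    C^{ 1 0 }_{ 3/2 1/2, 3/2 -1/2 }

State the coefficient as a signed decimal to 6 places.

−√(1/20) = -0.223607

j₁+j₂−J=2  J+j₁−j₂=1  J−j₁+j₂=1  j₁+j₂+J+1=5
(j₁±m₁, j₂±m₂, J±M) = (2,1,1,2,1,1)
P² = 1/5
sum k=0..1:
  [0] +1/2 = 1/2
  [1] −1/1 = -1
S = -1/2
C² = P²·S² = 1/20 ; C = -0.223607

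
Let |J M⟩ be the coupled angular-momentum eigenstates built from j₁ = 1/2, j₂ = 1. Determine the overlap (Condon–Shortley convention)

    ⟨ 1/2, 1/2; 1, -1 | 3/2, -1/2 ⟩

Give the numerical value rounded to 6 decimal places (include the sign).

+√(1/3) = +0.577350

j₁+j₂−J=0  J+j₁−j₂=1  J−j₁+j₂=2  j₁+j₂+J+1=4
(j₁±m₁, j₂±m₂, J±M) = (1,0,0,2,1,2)
P² = 4/3
sum k=0..0:
  [0] +1/2 = 1/2
S = 1/2
C² = P²·S² = 1/3 ; C = +0.577350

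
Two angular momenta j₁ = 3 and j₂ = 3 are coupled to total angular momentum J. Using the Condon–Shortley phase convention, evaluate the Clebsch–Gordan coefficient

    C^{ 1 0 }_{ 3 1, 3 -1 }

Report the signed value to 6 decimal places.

+√(1/28) = +0.188982

j₁+j₂−J=5  J+j₁−j₂=1  J−j₁+j₂=1  j₁+j₂+J+1=8
(j₁±m₁, j₂±m₂, J±M) = (4,2,2,4,1,1)
P² = 144/7
sum k=1..2:
  [1] −1/24 = -1/24
  [2] +1/12 = 1/12
S = 1/24
C² = P²·S² = 1/28 ; C = +0.188982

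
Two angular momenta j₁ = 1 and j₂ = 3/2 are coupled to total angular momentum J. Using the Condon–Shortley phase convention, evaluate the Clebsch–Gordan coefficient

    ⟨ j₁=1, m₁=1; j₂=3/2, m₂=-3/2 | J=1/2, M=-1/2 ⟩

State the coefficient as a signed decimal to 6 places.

+√(1/2) = +0.707107

√[2·2!0!1!/4! · 2!0!0!3!0!1!] = √(2)
  +(−1)^0/∏(0,2,0,0,0,1)! = 1/2  (running 1/2)
⟨..|..⟩ = √(2)·(1/2) = +0.707107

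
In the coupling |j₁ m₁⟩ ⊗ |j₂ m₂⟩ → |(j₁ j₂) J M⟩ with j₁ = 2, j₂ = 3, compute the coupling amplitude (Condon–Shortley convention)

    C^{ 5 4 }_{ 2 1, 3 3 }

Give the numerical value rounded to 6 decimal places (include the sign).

√[11·0!4!6!/11! · 3!1!6!0!9!1!] = √(7464960)
  +(−1)^0/∏(0,0,1,6,3,0)! = 1/4320  (running 1/4320)
⟨..|..⟩ = √(7464960)·(1/4320) = +0.632456

+0.632456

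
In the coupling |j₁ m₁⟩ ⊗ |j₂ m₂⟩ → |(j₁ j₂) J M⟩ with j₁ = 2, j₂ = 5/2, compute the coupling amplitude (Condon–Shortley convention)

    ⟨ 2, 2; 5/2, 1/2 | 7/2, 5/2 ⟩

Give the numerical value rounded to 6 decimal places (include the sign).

+0.712697  (= +√(32/63))

√[8·1!3!4!/9! · 4!0!3!2!6!1!] = √(4608/7)
  +(−1)^0/∏(0,1,0,3,3,1)! = 1/36  (running 1/36)
⟨..|..⟩ = √(4608/7)·(1/36) = +0.712697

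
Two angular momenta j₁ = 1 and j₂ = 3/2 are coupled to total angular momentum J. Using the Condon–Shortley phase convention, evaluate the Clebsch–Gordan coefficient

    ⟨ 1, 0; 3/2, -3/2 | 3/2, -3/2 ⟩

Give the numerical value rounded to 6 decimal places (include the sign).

j₁+j₂−J=1  J+j₁−j₂=1  J−j₁+j₂=2  j₁+j₂+J+1=5
(j₁±m₁, j₂±m₂, J±M) = (1,1,0,3,0,3)
P² = 12/5
sum k=0..0:
  [0] +1/2 = 1/2
S = 1/2
C² = P²·S² = 3/5 ; C = +0.774597

+0.774597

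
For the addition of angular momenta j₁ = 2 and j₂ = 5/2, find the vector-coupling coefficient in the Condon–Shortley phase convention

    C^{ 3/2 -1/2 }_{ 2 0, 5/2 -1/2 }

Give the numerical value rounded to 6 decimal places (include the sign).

√[4·3!1!2!/7! · 2!2!2!3!1!2!] = √(32/35)
  +(−1)^1/∏(1,2,1,1,0,1)! = -1/2  (running -1/2)
  +(−1)^2/∏(2,1,0,0,1,2)! = 1/4  (running -1/4)
⟨..|..⟩ = √(32/35)·(-1/4) = -0.239046

−√(2/35) ≈ -0.239046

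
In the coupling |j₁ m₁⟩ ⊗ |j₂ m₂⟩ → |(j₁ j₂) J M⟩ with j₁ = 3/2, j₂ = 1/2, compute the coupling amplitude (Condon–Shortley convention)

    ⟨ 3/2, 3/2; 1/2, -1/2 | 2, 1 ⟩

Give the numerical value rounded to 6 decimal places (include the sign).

j₁+j₂−J=0  J+j₁−j₂=3  J−j₁+j₂=1  j₁+j₂+J+1=5
(j₁±m₁, j₂±m₂, J±M) = (3,0,0,1,3,1)
P² = 9
sum k=0..0:
  [0] +1/6 = 1/6
S = 1/6
C² = P²·S² = 1/4 ; C = +0.500000

+0.500000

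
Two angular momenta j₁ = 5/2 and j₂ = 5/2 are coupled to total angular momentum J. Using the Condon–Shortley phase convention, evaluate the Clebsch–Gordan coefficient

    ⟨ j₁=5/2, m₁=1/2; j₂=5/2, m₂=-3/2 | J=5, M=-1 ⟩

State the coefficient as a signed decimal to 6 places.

+√(5/21) ≈ +0.487950

√[11·0!5!5!/11! · 3!2!1!4!4!6!] = √(138240/7)
  +(−1)^0/∏(0,0,2,1,3,4)! = 1/288  (running 1/288)
⟨..|..⟩ = √(138240/7)·(1/288) = +0.487950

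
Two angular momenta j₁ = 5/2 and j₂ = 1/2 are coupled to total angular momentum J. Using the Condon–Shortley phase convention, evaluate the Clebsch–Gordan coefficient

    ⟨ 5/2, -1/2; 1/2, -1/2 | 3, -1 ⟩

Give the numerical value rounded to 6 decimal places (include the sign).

triangle: 0!·5!·1!/7! = 120/5040
(j±m)!: 2!·3!·0!·1!·2!·4! = 576
prefactor² = (2J+1)·Δ·N² = 96
  k=0: +1/(0!·0!·3!·0!·2!·1!) = 1/12
Σ = 1/12  ⇒  CG² = 96·1/12² = 2/3
CG = +√(2/3) = +0.816497

+√(2/3) = +0.816497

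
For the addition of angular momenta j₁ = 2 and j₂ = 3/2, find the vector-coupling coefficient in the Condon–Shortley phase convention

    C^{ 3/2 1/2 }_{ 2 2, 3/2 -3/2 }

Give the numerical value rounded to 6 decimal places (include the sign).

triangle: 2!×2!×1!/6! = 4/720
(j±m)!: 4!×0!×0!×3!×2!×1! = 288
prefactor² = (2J+1)×Δ×N² = 32/5
  k=0: +1/(0!×2!×0!×0!×2!×1!) = 1/4
Σ = 1/4  ⇒  CG² = 32/5×1/4² = 2/5
CG = +√(2/5) = +0.632456

+0.632456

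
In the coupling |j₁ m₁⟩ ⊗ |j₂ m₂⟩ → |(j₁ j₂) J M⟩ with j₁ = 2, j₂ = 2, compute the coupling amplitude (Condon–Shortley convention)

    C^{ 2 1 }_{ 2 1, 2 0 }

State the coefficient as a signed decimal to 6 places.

−√(1/14) ≈ -0.267261

j₁+j₂−J=2  J+j₁−j₂=2  J−j₁+j₂=2  j₁+j₂+J+1=7
(j₁±m₁, j₂±m₂, J±M) = (3,1,2,2,3,1)
P² = 8/7
sum k=0..1:
  [0] +1/4 = 1/4
  [1] −1/2 = -1/2
S = -1/4
C² = P²·S² = 1/14 ; C = -0.267261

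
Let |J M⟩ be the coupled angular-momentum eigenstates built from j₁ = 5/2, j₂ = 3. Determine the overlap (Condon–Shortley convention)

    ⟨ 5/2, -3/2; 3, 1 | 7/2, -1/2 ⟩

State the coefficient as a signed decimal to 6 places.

+0.356348  (= +√(8/63))

j₁+j₂−J=2  J+j₁−j₂=3  J−j₁+j₂=4  j₁+j₂+J+1=10
(j₁±m₁, j₂±m₂, J±M) = (1,4,4,2,3,4)
P² = 18432/175
sum k=1..2:
  [1] −1/36 = -1/36
  [2] +1/16 = 1/16
S = 5/144
C² = P²·S² = 8/63 ; C = +0.356348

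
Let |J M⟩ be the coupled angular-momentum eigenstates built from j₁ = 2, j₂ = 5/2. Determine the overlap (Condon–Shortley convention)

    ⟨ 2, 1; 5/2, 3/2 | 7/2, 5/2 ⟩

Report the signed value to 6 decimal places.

-0.125988

triangle: 1!×3!×4!/9! = 144/362880
(j±m)!: 3!×1!×4!×1!×6!×1! = 103680
prefactor² = (2J+1)×Δ×N² = 2304/7
  k=0: +1/(0!×1!×1!×4!×2!×0!) = 1/48
  k=1: −1/(1!×0!×0!×3!×3!×1!) = -1/36
Σ = -1/144  ⇒  CG² = 2304/7×(-1/144)² = 1/63
CG = −√(1/63) = -0.125988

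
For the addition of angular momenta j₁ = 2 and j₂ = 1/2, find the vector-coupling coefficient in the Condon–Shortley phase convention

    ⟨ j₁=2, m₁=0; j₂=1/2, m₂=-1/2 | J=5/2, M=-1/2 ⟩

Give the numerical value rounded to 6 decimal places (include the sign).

+√(3/5) ≈ +0.774597

√[6·0!4!1!/6! · 2!2!0!1!2!3!] = √(48/5)
  +(−1)^0/∏(0,0,2,0,2,1)! = 1/4  (running 1/4)
⟨..|..⟩ = √(48/5)·(1/4) = +0.774597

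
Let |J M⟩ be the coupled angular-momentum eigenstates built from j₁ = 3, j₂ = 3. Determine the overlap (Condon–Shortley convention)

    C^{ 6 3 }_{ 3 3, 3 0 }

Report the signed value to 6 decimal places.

+0.301511

triangle: 0!*6!*6!/13! = 518400/6227020800
(j±m)!: 6!*0!*3!*3!*9!*3! = 56435097600
prefactor² = (2J+1)*Δ*N² = 671846400/11
  k=0: +1/(0!*0!*0!*3!*6!*3!) = 1/25920
Σ = 1/25920  ⇒  CG² = 671846400/11*1/25920² = 1/11
CG = +√(1/11) = +0.301511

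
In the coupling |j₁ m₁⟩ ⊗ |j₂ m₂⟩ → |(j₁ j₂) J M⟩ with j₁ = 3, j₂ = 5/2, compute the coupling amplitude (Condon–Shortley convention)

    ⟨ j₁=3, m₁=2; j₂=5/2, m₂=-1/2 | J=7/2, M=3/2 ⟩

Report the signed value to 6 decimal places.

j₁+j₂−J=2  J+j₁−j₂=4  J−j₁+j₂=3  j₁+j₂+J+1=10
(j₁±m₁, j₂±m₂, J±M) = (5,1,2,3,5,2)
P² = 1536/7
sum k=0..1:
  [0] +1/24 = 1/24
  [1] −1/48 = -1/48
S = 1/48
C² = P²·S² = 2/21 ; C = +0.308607

+√(2/21) = +0.308607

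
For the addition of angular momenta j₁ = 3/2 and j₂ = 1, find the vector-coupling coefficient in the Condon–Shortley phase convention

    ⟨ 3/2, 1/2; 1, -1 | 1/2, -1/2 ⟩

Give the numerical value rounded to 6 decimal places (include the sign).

+√(1/6) ≈ +0.408248

triangle: 2!*1!*0!/4! = 2/24
(j±m)!: 2!*1!*0!*2!*0!*1! = 4
prefactor² = (2J+1)*Δ*N² = 2/3
  k=0: +1/(0!*2!*1!*0!*0!*0!) = 1/2
Σ = 1/2  ⇒  CG² = 2/3*1/2² = 1/6
CG = +√(1/6) = +0.408248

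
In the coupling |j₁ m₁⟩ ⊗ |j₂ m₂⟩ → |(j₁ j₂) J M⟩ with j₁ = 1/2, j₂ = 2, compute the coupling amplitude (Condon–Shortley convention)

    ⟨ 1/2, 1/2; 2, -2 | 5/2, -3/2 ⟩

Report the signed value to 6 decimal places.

+√(1/5) ≈ +0.447214

triangle: 0!×1!×4!/6! = 24/720
(j±m)!: 1!×0!×0!×4!×1!×4! = 576
prefactor² = (2J+1)×Δ×N² = 576/5
  k=0: +1/(0!×0!×0!×0!×1!×4!) = 1/24
Σ = 1/24  ⇒  CG² = 576/5×1/24² = 1/5
CG = +√(1/5) = +0.447214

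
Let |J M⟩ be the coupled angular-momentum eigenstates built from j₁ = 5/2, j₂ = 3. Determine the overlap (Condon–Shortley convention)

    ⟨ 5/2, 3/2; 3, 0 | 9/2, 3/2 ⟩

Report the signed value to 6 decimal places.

+√(45/154) ≈ +0.540562

√[10·1!4!5!/11! · 4!1!3!3!6!3!] = √(207360/77)
  +(−1)^0/∏(0,1,1,3,3,2)! = 1/72  (running 1/72)
  +(−1)^1/∏(1,0,0,2,4,3)! = -1/288  (running 1/96)
⟨..|..⟩ = √(207360/77)·(1/96) = +0.540562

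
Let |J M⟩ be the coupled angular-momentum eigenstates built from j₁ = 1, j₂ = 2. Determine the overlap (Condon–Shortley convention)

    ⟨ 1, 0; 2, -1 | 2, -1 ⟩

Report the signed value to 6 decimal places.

+√(1/6) = +0.408248

j₁+j₂−J=1  J+j₁−j₂=1  J−j₁+j₂=3  j₁+j₂+J+1=6
(j₁±m₁, j₂±m₂, J±M) = (1,1,1,3,1,3)
P² = 3/2
sum k=0..1:
  [0] +1/2 = 1/2
  [1] −1/6 = -1/6
S = 1/3
C² = P²·S² = 1/6 ; C = +0.408248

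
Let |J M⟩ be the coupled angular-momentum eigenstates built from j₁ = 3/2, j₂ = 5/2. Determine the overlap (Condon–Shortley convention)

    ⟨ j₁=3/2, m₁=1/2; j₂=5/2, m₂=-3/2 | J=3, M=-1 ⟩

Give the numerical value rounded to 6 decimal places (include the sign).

√[7·1!2!4!/8! · 2!1!1!4!2!4!] = √(96/5)
  +(−1)^0/∏(0,1,1,1,1,3)! = 1/6  (running 1/6)
  +(−1)^1/∏(1,0,0,0,2,4)! = -1/48  (running 7/48)
⟨..|..⟩ = √(96/5)·(7/48) = +0.639010

+√(49/120) ≈ +0.639010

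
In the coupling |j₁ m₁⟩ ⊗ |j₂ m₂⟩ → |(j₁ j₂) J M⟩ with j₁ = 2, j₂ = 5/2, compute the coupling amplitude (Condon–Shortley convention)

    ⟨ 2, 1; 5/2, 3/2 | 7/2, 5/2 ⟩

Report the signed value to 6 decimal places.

-0.125988

√[8·1!3!4!/9! · 3!1!4!1!6!1!] = √(2304/7)
  +(−1)^0/∏(0,1,1,4,2,0)! = 1/48  (running 1/48)
  +(−1)^1/∏(1,0,0,3,3,1)! = -1/36  (running -1/144)
⟨..|..⟩ = √(2304/7)·(-1/144) = -0.125988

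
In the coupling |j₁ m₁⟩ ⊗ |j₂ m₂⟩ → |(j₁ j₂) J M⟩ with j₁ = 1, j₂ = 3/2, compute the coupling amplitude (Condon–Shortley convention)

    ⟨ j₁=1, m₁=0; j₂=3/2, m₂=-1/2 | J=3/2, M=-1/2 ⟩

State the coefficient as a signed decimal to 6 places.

+0.258199

triangle: 1!*1!*2!/5! = 2/120
(j±m)!: 1!*1!*1!*2!*1!*2! = 4
prefactor² = (2J+1)*Δ*N² = 4/15
  k=0: +1/(0!*1!*1!*1!*0!*1!) = 1
  k=1: −1/(1!*0!*0!*0!*1!*2!) = -1/2
Σ = 1/2  ⇒  CG² = 4/15*1/2² = 1/15
CG = +√(1/15) = +0.258199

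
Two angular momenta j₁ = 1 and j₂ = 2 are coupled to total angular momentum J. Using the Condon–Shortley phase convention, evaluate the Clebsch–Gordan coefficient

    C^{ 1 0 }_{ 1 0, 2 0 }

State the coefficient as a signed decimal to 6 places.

-0.632456

√[3·2!0!2!/5! · 1!1!2!2!1!1!] = √(2/5)
  +(−1)^1/∏(1,1,0,1,0,1)! = -1  (running -1)
⟨..|..⟩ = √(2/5)·(-1) = -0.632456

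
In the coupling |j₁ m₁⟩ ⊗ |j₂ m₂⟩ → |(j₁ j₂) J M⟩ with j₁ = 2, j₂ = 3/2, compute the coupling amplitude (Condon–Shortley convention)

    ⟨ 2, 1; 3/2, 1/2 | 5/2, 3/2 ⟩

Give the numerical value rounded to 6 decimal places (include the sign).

j₁+j₂−J=1  J+j₁−j₂=3  J−j₁+j₂=2  j₁+j₂+J+1=7
(j₁±m₁, j₂±m₂, J±M) = (3,1,2,1,4,1)
P² = 144/35
sum k=0..1:
  [0] +1/4 = 1/4
  [1] −1/6 = -1/6
S = 1/12
C² = P²·S² = 1/35 ; C = +0.169031

+√(1/35) = +0.169031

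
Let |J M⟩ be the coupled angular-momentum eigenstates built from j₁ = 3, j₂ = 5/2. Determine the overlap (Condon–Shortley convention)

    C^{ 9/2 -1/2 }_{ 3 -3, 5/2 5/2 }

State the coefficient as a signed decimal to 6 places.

√[10·1!5!4!/11! · 0!6!5!0!4!5!] = √(13824000/77)
  +(−1)^1/∏(1,0,5,4,0,0)! = -1/2880  (running -1/2880)
⟨..|..⟩ = √(13824000/77)·(-1/2880) = -0.147122

−√(5/231) ≈ -0.147122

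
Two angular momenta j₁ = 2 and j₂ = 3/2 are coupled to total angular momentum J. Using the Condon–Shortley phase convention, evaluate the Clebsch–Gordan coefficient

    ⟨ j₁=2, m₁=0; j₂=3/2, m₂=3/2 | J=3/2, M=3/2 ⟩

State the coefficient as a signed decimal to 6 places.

+√(1/5) ≈ +0.447214

j₁+j₂−J=2  J+j₁−j₂=2  J−j₁+j₂=1  j₁+j₂+J+1=6
(j₁±m₁, j₂±m₂, J±M) = (2,2,3,0,3,0)
P² = 16/5
sum k=2..2:
  [2] +1/4 = 1/4
S = 1/4
C² = P²·S² = 1/5 ; C = +0.447214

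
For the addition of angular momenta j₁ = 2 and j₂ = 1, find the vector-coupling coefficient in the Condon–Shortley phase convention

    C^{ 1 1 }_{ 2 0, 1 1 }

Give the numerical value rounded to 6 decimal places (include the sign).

√[3·2!2!0!/5! · 2!2!2!0!2!0!] = √(8/5)
  +(−1)^2/∏(2,0,0,0,2,0)! = 1/4  (running 1/4)
⟨..|..⟩ = √(8/5)·(1/4) = +0.316228

+√(1/10) ≈ +0.316228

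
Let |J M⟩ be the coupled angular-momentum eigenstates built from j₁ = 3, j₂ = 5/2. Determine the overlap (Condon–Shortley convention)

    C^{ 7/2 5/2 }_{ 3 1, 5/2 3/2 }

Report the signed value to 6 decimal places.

−√(10/63) ≈ -0.398410

√[8·2!4!3!/10! · 4!2!4!1!6!1!] = √(18432/35)
  +(−1)^1/∏(1,1,1,3,3,0)! = -1/36  (running -1/36)
  +(−1)^2/∏(2,0,0,2,4,1)! = 1/96  (running -5/288)
⟨..|..⟩ = √(18432/35)·(-5/288) = -0.398410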